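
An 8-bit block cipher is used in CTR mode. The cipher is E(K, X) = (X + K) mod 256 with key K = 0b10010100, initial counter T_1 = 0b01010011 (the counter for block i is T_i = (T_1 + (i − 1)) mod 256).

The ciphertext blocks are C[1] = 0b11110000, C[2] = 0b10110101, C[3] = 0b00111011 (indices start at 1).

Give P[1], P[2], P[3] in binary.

CTR decryption: S_i = E(K, T_i) where T_i is the counter for block i; P_i = C_i ⊕ S_i.
P[1]: T = 0b01010011, S = E(K, T) = 0b11100111; 0b11110000 ⊕ 0b11100111 = 0b00010111.
P[2]: T = 0b01010100, S = E(K, T) = 0b11101000; 0b10110101 ⊕ 0b11101000 = 0b01011101.
P[3]: T = 0b01010101, S = E(K, T) = 0b11101001; 0b00111011 ⊕ 0b11101001 = 0b11010010.

P[1] = 0b00010111, P[2] = 0b01011101, P[3] = 0b11010010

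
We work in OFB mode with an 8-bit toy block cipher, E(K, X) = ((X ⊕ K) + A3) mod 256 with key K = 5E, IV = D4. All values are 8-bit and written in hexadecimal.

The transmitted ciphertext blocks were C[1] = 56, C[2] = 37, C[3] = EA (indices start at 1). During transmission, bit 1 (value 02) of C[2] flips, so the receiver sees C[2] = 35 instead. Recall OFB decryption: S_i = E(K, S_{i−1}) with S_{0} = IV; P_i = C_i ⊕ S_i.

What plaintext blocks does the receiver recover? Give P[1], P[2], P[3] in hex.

P[1] = 7B, P[2] = 23, P[3] = 01

Only C[2] changed, to 35. In OFB, a change in C_i flips the same bit in P_i only; the keystream is unaffected. Decrypting the received ciphertext:
P[1]: S = E(K, D4) = 2D; 56 ⊕ 2D = 7B.
P[2]: S = E(K, 2D) = 16; 35 ⊕ 16 = 23.
P[3]: S = E(K, 16) = EB; EA ⊕ EB = 01.
Blocks that differ from the original plaintext: P[2].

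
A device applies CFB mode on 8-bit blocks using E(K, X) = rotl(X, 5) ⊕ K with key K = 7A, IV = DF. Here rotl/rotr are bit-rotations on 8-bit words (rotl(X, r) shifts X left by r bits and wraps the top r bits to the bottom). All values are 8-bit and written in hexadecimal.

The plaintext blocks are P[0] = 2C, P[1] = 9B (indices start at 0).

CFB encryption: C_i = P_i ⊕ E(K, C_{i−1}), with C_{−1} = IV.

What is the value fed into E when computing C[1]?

AD

C[0]: E(K, DF) = 81; 2C ⊕ 81 = AD.
C[1]: E(K, AD) = CF; 9B ⊕ CF = 54.
So the input to E for block [1] is AD.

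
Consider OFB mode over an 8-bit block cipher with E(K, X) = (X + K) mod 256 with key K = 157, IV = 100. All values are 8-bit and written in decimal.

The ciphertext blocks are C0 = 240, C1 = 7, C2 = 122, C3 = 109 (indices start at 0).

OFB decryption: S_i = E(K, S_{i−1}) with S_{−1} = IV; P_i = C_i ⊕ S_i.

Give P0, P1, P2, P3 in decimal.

P0: S = E(K, 100) = 1; 240 ⊕ 1 = 241.
P1: S = E(K, 1) = 158; 7 ⊕ 158 = 153.
P2: S = E(K, 158) = 59; 122 ⊕ 59 = 65.
P3: S = E(K, 59) = 216; 109 ⊕ 216 = 181.

P0 = 241, P1 = 153, P2 = 65, P3 = 181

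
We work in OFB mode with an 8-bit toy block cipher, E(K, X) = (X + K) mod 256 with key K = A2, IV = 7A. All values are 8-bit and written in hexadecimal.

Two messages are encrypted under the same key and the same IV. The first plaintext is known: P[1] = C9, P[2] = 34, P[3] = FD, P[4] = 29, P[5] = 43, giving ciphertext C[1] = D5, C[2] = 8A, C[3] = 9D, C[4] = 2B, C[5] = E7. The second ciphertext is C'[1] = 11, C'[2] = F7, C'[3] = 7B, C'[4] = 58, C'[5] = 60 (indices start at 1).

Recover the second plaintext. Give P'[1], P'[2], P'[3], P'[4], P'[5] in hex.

In OFB with a reused IV, both messages share the same keystream S_i, so C_i ⊕ C'_i = P_i ⊕ P'_i and thus P'_i = P_i ⊕ C_i ⊕ C'_i.
P'[1]: C9 ⊕ D5 ⊕ 11 = 0D.
P'[2]: 34 ⊕ 8A ⊕ F7 = 49.
P'[3]: FD ⊕ 9D ⊕ 7B = 1B.
P'[4]: 29 ⊕ 2B ⊕ 58 = 5A.
P'[5]: 43 ⊕ E7 ⊕ 60 = C4.

P'[1] = 0D, P'[2] = 49, P'[3] = 1B, P'[4] = 5A, P'[5] = C4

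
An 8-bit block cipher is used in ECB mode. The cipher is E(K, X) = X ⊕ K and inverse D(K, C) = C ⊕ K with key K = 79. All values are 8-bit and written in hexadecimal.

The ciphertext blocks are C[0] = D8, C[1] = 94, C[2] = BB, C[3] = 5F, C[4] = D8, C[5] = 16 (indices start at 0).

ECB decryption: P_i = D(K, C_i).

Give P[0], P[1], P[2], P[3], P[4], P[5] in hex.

P[0]: D(K, D8) = A1.
P[1]: D(K, 94) = ED.
P[2]: D(K, BB) = C2.
P[3]: D(K, 5F) = 26.
P[4]: D(K, D8) = A1.
P[5]: D(K, 16) = 6F.

P[0] = A1, P[1] = ED, P[2] = C2, P[3] = 26, P[4] = A1, P[5] = 6F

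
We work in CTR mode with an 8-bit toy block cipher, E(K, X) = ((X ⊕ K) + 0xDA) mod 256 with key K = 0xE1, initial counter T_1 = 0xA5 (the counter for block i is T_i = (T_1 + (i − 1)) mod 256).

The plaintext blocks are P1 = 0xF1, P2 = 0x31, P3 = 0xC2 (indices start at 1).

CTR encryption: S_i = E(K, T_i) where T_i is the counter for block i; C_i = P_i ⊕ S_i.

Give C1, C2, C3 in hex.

C1 = 0xEF, C2 = 0x10, C3 = 0xE2

C1: T = 0xA5, S = E(K, T) = 0x1E; 0xF1 ⊕ 0x1E = 0xEF.
C2: T = 0xA6, S = E(K, T) = 0x21; 0x31 ⊕ 0x21 = 0x10.
C3: T = 0xA7, S = E(K, T) = 0x20; 0xC2 ⊕ 0x20 = 0xE2.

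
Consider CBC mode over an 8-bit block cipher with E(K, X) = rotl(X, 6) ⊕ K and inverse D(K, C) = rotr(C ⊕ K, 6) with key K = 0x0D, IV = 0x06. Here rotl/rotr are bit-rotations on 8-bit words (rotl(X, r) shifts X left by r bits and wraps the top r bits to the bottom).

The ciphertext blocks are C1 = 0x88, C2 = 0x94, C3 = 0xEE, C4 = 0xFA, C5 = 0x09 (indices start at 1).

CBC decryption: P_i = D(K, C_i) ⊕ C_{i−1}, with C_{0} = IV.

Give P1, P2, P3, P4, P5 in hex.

P1: D(K, 0x88) = 0x16; 0x16 ⊕ 0x06 = 0x10.
P2: D(K, 0x94) = 0x66; 0x66 ⊕ 0x88 = 0xEE.
P3: D(K, 0xEE) = 0x8F; 0x8F ⊕ 0x94 = 0x1B.
P4: D(K, 0xFA) = 0xDF; 0xDF ⊕ 0xEE = 0x31.
P5: D(K, 0x09) = 0x10; 0x10 ⊕ 0xFA = 0xEA.

P1 = 0x10, P2 = 0xEE, P3 = 0x1B, P4 = 0x31, P5 = 0xEA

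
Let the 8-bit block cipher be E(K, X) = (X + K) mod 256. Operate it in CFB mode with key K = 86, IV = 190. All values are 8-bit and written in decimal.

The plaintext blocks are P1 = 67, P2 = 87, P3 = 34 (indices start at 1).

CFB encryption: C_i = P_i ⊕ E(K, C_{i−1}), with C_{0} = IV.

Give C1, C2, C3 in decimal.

C1 = 87, C2 = 250, C3 = 114

C1: E(K, 190) = 20; 67 ⊕ 20 = 87.
C2: E(K, 87) = 173; 87 ⊕ 173 = 250.
C3: E(K, 250) = 80; 34 ⊕ 80 = 114.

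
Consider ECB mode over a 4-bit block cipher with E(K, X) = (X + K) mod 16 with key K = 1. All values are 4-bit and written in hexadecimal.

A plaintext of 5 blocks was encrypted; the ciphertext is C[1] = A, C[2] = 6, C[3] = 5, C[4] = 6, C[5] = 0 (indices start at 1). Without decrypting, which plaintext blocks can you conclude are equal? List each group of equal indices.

ECB encrypts each block independently with the same key, so equal ciphertext blocks imply equal plaintext blocks.
C[2] = C[4] = 6, so P[2] = P[4].

P[2] = P[4]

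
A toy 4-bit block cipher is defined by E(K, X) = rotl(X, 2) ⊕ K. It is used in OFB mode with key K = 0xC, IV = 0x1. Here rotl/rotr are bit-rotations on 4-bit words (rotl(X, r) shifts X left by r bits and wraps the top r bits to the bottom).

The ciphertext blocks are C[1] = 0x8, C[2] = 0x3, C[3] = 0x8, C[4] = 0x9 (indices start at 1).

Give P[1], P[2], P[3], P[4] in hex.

OFB decryption: S_i = E(K, S_{i−1}) with S_{0} = IV; P_i = C_i ⊕ S_i.
P[1]: S = E(K, 0x1) = 0x8; 0x8 ⊕ 0x8 = 0x0.
P[2]: S = E(K, 0x8) = 0xE; 0x3 ⊕ 0xE = 0xD.
P[3]: S = E(K, 0xE) = 0x7; 0x8 ⊕ 0x7 = 0xF.
P[4]: S = E(K, 0x7) = 0x1; 0x9 ⊕ 0x1 = 0x8.

P[1] = 0x0, P[2] = 0xD, P[3] = 0xF, P[4] = 0x8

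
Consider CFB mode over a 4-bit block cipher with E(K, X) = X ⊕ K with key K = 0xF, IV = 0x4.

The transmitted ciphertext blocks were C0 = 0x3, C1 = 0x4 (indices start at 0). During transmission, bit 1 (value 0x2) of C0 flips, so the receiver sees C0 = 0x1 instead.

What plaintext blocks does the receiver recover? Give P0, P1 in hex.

CFB decryption: P_i = C_i ⊕ E(K, C_{i−1}), with C_{−1} = IV.
Only C0 changed, to 0x1. In CFB, a change in C_i flips the same bit in P_i and garbles P_{i+1}. Decrypting the received ciphertext:
P0: E(K, 0x4) = 0xB; 0x1 ⊕ 0xB = 0xA.
P1: E(K, 0x1) = 0xE; 0x4 ⊕ 0xE = 0xA.
Blocks that differ from the original plaintext: P0, P1.

P0 = 0xA, P1 = 0xA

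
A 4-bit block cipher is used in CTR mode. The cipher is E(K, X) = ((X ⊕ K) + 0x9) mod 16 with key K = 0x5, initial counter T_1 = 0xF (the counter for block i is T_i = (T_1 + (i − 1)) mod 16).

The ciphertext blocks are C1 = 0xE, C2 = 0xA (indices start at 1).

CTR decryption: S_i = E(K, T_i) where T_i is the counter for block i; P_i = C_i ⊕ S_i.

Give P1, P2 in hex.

P1 = 0xD, P2 = 0x4

P1: T = 0xF, S = E(K, T) = 0x3; 0xE ⊕ 0x3 = 0xD.
P2: T = 0x0, S = E(K, T) = 0xE; 0xA ⊕ 0xE = 0x4.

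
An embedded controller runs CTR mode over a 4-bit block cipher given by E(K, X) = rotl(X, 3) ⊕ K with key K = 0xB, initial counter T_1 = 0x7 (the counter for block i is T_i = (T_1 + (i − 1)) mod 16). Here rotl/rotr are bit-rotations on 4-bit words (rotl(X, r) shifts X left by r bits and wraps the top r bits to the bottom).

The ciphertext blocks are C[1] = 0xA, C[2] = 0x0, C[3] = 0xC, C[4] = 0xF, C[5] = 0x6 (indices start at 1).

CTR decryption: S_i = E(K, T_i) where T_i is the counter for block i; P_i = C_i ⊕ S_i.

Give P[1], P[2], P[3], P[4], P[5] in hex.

P[1] = 0xA, P[2] = 0xF, P[3] = 0xB, P[4] = 0x1, P[5] = 0x0

P[1]: T = 0x7, S = E(K, T) = 0x0; 0xA ⊕ 0x0 = 0xA.
P[2]: T = 0x8, S = E(K, T) = 0xF; 0x0 ⊕ 0xF = 0xF.
P[3]: T = 0x9, S = E(K, T) = 0x7; 0xC ⊕ 0x7 = 0xB.
P[4]: T = 0xA, S = E(K, T) = 0xE; 0xF ⊕ 0xE = 0x1.
P[5]: T = 0xB, S = E(K, T) = 0x6; 0x6 ⊕ 0x6 = 0x0.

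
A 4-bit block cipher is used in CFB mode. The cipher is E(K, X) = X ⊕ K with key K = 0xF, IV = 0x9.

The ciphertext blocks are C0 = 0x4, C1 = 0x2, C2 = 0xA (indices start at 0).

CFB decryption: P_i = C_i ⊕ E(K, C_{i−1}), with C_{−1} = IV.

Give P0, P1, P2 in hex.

P0 = 0x2, P1 = 0x9, P2 = 0x7

P0: E(K, 0x9) = 0x6; 0x4 ⊕ 0x6 = 0x2.
P1: E(K, 0x4) = 0xB; 0x2 ⊕ 0xB = 0x9.
P2: E(K, 0x2) = 0xD; 0xA ⊕ 0xD = 0x7.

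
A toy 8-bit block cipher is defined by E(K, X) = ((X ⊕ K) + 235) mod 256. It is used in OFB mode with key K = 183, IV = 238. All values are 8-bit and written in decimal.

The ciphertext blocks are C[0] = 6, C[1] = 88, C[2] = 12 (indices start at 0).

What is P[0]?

P[0] = 66

OFB decryption: S_i = E(K, S_{i−1}) with S_{−1} = IV; P_i = C_i ⊕ S_i.
P[0]: S = E(K, 238) = 68; 6 ⊕ 68 = 66.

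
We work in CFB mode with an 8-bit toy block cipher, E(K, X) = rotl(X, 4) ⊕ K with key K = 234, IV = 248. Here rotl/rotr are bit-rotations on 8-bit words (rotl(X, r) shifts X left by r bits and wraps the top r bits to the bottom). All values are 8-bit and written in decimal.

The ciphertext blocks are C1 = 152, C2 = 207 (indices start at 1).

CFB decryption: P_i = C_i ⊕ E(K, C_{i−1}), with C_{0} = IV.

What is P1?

P1 = 253

P1: E(K, 248) = 101; 152 ⊕ 101 = 253.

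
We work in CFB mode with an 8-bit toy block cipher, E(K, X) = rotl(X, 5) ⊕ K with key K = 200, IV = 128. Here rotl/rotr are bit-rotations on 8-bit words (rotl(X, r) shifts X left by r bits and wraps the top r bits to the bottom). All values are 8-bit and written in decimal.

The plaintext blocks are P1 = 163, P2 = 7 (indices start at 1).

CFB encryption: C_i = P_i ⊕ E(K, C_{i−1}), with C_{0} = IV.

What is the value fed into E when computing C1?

128

C1: E(K, 128) = 216; 163 ⊕ 216 = 123.
So the input to E for block 1 is 128.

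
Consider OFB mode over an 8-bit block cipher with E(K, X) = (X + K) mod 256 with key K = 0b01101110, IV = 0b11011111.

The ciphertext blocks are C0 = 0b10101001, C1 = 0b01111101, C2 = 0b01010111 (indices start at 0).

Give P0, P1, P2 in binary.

P0 = 0b11100100, P1 = 0b11000110, P2 = 0b01111110

OFB decryption: S_i = E(K, S_{i−1}) with S_{−1} = IV; P_i = C_i ⊕ S_i.
P0: S = E(K, 0b11011111) = 0b01001101; 0b10101001 ⊕ 0b01001101 = 0b11100100.
P1: S = E(K, 0b01001101) = 0b10111011; 0b01111101 ⊕ 0b10111011 = 0b11000110.
P2: S = E(K, 0b10111011) = 0b00101001; 0b01010111 ⊕ 0b00101001 = 0b01111110.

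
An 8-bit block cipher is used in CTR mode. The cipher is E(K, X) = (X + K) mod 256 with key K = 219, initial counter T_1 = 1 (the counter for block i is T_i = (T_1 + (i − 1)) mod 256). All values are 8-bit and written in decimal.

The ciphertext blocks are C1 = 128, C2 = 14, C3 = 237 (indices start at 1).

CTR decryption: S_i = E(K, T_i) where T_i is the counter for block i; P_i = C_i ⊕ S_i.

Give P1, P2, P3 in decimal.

P1: T = 1, S = E(K, T) = 220; 128 ⊕ 220 = 92.
P2: T = 2, S = E(K, T) = 221; 14 ⊕ 221 = 211.
P3: T = 3, S = E(K, T) = 222; 237 ⊕ 222 = 51.

P1 = 92, P2 = 211, P3 = 51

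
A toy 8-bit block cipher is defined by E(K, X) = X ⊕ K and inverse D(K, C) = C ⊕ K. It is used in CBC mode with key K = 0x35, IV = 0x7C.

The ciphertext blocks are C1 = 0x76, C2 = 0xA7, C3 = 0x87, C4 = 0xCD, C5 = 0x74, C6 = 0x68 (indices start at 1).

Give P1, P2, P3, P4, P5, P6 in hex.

P1 = 0x3F, P2 = 0xE4, P3 = 0x15, P4 = 0x7F, P5 = 0x8C, P6 = 0x29

CBC decryption: P_i = D(K, C_i) ⊕ C_{i−1}, with C_{0} = IV.
P1: D(K, 0x76) = 0x43; 0x43 ⊕ 0x7C = 0x3F.
P2: D(K, 0xA7) = 0x92; 0x92 ⊕ 0x76 = 0xE4.
P3: D(K, 0x87) = 0xB2; 0xB2 ⊕ 0xA7 = 0x15.
P4: D(K, 0xCD) = 0xF8; 0xF8 ⊕ 0x87 = 0x7F.
P5: D(K, 0x74) = 0x41; 0x41 ⊕ 0xCD = 0x8C.
P6: D(K, 0x68) = 0x5D; 0x5D ⊕ 0x74 = 0x29.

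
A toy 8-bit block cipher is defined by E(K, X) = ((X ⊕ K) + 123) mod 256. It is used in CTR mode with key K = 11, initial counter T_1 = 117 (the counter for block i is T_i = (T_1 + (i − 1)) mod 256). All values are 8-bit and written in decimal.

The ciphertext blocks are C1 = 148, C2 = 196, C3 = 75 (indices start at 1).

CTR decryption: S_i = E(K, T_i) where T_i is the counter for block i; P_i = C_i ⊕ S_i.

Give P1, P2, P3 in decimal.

P1 = 109, P2 = 60, P3 = 188

P1: T = 117, S = E(K, T) = 249; 148 ⊕ 249 = 109.
P2: T = 118, S = E(K, T) = 248; 196 ⊕ 248 = 60.
P3: T = 119, S = E(K, T) = 247; 75 ⊕ 247 = 188.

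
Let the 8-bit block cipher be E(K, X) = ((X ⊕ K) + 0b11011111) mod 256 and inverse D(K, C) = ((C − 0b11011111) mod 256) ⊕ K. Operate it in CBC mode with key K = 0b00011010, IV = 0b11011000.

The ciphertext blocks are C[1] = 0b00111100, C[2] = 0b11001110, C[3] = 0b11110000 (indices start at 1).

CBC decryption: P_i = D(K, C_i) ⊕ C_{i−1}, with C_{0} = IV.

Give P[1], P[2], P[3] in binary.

P[1]: D(K, 0b00111100) = 0b01000111; 0b01000111 ⊕ 0b11011000 = 0b10011111.
P[2]: D(K, 0b11001110) = 0b11110101; 0b11110101 ⊕ 0b00111100 = 0b11001001.
P[3]: D(K, 0b11110000) = 0b00001011; 0b00001011 ⊕ 0b11001110 = 0b11000101.

P[1] = 0b10011111, P[2] = 0b11001001, P[3] = 0b11000101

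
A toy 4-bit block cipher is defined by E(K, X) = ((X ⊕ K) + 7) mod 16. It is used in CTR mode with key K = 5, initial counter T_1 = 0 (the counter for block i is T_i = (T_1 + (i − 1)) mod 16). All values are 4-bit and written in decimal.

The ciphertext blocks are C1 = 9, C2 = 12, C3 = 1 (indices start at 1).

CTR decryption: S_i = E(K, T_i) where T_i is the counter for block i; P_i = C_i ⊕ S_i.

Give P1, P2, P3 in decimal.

P1: T = 0, S = E(K, T) = 12; 9 ⊕ 12 = 5.
P2: T = 1, S = E(K, T) = 11; 12 ⊕ 11 = 7.
P3: T = 2, S = E(K, T) = 14; 1 ⊕ 14 = 15.

P1 = 5, P2 = 7, P3 = 15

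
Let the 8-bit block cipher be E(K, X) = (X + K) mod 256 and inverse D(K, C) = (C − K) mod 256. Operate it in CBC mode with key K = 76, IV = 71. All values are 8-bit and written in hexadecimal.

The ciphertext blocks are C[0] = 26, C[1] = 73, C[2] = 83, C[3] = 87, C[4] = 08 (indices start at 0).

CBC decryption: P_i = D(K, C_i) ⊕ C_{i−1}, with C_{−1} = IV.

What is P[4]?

P[4] = 15

P[4]: D(K, 08) = 92; 92 ⊕ 87 = 15.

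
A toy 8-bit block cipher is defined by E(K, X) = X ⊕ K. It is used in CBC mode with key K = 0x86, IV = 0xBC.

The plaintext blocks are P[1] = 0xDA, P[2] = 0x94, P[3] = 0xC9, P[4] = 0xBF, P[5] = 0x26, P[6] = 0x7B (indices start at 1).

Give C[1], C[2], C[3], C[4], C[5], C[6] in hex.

C[1] = 0xE0, C[2] = 0xF2, C[3] = 0xBD, C[4] = 0x84, C[5] = 0x24, C[6] = 0xD9

CBC encryption: C_i = E(K, P_i ⊕ C_{i−1}), with C_{0} = IV.
C[1]: P[1] ⊕ 0xBC = 0x66; E(K, 0x66) = 0xE0.
C[2]: P[2] ⊕ 0xE0 = 0x74; E(K, 0x74) = 0xF2.
C[3]: P[3] ⊕ 0xF2 = 0x3B; E(K, 0x3B) = 0xBD.
C[4]: P[4] ⊕ 0xBD = 0x02; E(K, 0x02) = 0x84.
C[5]: P[5] ⊕ 0x84 = 0xA2; E(K, 0xA2) = 0x24.
C[6]: P[6] ⊕ 0x24 = 0x5F; E(K, 0x5F) = 0xD9.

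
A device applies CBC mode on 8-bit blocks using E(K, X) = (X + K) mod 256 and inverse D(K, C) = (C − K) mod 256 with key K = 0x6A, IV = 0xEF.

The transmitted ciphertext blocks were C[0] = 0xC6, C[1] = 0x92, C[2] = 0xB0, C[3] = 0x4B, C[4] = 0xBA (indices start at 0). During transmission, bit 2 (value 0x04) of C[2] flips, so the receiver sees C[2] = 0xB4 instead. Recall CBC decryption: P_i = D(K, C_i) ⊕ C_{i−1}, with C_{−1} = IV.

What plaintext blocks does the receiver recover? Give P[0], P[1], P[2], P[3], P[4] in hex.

P[0] = 0xB3, P[1] = 0xEE, P[2] = 0xD8, P[3] = 0x55, P[4] = 0x1B

Only C[2] changed, to 0xB4. In CBC, a change in C_i garbles P_i and flips the same bit in P_{i+1}. Decrypting the received ciphertext:
P[0]: D(K, 0xC6) = 0x5C; 0x5C ⊕ 0xEF = 0xB3.
P[1]: D(K, 0x92) = 0x28; 0x28 ⊕ 0xC6 = 0xEE.
P[2]: D(K, 0xB4) = 0x4A; 0x4A ⊕ 0x92 = 0xD8.
P[3]: D(K, 0x4B) = 0xE1; 0xE1 ⊕ 0xB4 = 0x55.
P[4]: D(K, 0xBA) = 0x50; 0x50 ⊕ 0x4B = 0x1B.
Blocks that differ from the original plaintext: P[2], P[3].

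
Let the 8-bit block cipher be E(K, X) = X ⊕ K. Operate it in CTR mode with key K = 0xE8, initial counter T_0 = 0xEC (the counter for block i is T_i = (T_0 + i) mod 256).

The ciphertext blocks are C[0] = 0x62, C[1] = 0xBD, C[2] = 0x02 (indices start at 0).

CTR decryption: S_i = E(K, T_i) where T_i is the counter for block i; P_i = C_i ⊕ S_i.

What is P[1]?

P[1] = 0xB8

P[1]: T = 0xED, S = E(K, T) = 0x05; 0xBD ⊕ 0x05 = 0xB8.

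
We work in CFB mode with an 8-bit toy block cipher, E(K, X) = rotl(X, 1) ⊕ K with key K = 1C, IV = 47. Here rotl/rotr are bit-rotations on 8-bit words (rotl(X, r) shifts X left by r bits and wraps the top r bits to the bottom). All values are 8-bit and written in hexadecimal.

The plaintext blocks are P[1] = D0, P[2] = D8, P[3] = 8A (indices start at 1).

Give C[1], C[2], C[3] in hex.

C[1] = 42, C[2] = 40, C[3] = 16

CFB encryption: C_i = P_i ⊕ E(K, C_{i−1}), with C_{0} = IV.
C[1]: E(K, 47) = 92; D0 ⊕ 92 = 42.
C[2]: E(K, 42) = 98; D8 ⊕ 98 = 40.
C[3]: E(K, 40) = 9C; 8A ⊕ 9C = 16.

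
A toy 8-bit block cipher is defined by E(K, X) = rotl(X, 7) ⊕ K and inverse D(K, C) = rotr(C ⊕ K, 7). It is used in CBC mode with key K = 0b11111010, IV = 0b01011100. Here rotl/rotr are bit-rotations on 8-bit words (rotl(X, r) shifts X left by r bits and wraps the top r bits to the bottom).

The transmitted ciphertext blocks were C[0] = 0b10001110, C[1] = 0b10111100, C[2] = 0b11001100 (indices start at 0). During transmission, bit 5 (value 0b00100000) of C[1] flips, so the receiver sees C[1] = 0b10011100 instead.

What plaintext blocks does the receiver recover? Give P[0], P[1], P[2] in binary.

P[0] = 0b10110100, P[1] = 0b01000010, P[2] = 0b11110000

CBC decryption: P_i = D(K, C_i) ⊕ C_{i−1}, with C_{−1} = IV.
Only C[1] changed, to 0b10011100. In CBC, a change in C_i garbles P_i and flips the same bit in P_{i+1}. Decrypting the received ciphertext:
P[0]: D(K, 0b10001110) = 0b11101000; 0b11101000 ⊕ 0b01011100 = 0b10110100.
P[1]: D(K, 0b10011100) = 0b11001100; 0b11001100 ⊕ 0b10001110 = 0b01000010.
P[2]: D(K, 0b11001100) = 0b01101100; 0b01101100 ⊕ 0b10011100 = 0b11110000.
Blocks that differ from the original plaintext: P[1], P[2].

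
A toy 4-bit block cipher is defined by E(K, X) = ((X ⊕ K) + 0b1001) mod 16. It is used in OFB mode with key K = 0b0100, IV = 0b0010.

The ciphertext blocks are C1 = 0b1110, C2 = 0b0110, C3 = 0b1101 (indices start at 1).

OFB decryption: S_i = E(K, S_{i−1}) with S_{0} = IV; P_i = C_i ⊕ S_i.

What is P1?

P1: S = E(K, 0b0010) = 0b1111; 0b1110 ⊕ 0b1111 = 0b0001.

P1 = 0b0001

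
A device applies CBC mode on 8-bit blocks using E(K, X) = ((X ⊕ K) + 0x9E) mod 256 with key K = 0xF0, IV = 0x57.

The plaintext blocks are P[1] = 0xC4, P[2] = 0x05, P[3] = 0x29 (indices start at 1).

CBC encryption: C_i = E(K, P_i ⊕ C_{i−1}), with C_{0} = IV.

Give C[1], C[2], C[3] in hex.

C[1]: P[1] ⊕ 0x57 = 0x93; E(K, 0x93) = 0x01.
C[2]: P[2] ⊕ 0x01 = 0x04; E(K, 0x04) = 0x92.
C[3]: P[3] ⊕ 0x92 = 0xBB; E(K, 0xBB) = 0xE9.

C[1] = 0x01, C[2] = 0x92, C[3] = 0xE9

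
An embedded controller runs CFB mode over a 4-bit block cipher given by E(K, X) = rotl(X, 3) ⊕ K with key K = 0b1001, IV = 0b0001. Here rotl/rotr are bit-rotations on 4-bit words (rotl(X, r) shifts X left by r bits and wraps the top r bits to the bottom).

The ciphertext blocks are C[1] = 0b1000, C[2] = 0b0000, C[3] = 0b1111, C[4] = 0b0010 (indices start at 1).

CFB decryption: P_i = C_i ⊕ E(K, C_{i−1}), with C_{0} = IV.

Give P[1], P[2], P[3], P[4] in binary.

P[1] = 0b1001, P[2] = 0b1101, P[3] = 0b0110, P[4] = 0b0100

P[1]: E(K, 0b0001) = 0b0001; 0b1000 ⊕ 0b0001 = 0b1001.
P[2]: E(K, 0b1000) = 0b1101; 0b0000 ⊕ 0b1101 = 0b1101.
P[3]: E(K, 0b0000) = 0b1001; 0b1111 ⊕ 0b1001 = 0b0110.
P[4]: E(K, 0b1111) = 0b0110; 0b0010 ⊕ 0b0110 = 0b0100.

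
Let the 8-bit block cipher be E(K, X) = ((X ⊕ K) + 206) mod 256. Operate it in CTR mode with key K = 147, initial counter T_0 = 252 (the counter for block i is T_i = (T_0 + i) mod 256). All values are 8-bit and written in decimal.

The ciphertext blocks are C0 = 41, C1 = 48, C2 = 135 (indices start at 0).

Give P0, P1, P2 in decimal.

P0 = 20, P1 = 12, P2 = 188

CTR decryption: S_i = E(K, T_i) where T_i is the counter for block i; P_i = C_i ⊕ S_i.
P0: T = 252, S = E(K, T) = 61; 41 ⊕ 61 = 20.
P1: T = 253, S = E(K, T) = 60; 48 ⊕ 60 = 12.
P2: T = 254, S = E(K, T) = 59; 135 ⊕ 59 = 188.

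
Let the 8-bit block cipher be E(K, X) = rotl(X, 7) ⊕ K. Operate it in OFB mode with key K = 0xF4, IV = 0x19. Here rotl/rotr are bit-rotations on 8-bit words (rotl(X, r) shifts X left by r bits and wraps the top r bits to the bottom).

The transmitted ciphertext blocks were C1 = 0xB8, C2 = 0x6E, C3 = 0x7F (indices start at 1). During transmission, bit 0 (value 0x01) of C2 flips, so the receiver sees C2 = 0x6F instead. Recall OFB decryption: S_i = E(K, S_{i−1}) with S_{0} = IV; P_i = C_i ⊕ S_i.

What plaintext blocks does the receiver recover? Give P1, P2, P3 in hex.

P1 = 0xC0, P2 = 0xA7, P3 = 0xEF

Only C2 changed, to 0x6F. In OFB, a change in C_i flips the same bit in P_i only; the keystream is unaffected. Decrypting the received ciphertext:
P1: S = E(K, 0x19) = 0x78; 0xB8 ⊕ 0x78 = 0xC0.
P2: S = E(K, 0x78) = 0xC8; 0x6F ⊕ 0xC8 = 0xA7.
P3: S = E(K, 0xC8) = 0x90; 0x7F ⊕ 0x90 = 0xEF.
Blocks that differ from the original plaintext: P2.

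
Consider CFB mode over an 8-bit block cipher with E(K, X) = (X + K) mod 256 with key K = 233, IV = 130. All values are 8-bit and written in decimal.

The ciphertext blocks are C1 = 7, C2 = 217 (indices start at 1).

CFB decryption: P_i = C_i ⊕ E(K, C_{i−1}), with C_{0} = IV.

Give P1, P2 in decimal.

P1: E(K, 130) = 107; 7 ⊕ 107 = 108.
P2: E(K, 7) = 240; 217 ⊕ 240 = 41.

P1 = 108, P2 = 41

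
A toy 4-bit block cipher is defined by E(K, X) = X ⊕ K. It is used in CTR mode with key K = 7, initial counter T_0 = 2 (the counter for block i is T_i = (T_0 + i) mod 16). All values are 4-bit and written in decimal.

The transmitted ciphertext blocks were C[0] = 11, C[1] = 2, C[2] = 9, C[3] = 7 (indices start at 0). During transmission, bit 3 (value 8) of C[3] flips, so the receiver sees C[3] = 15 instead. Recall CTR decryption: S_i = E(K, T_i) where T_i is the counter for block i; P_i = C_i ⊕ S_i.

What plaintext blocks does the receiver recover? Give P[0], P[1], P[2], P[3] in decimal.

P[0] = 14, P[1] = 6, P[2] = 10, P[3] = 13

Only C[3] changed, to 15. In CTR, a change in C_i flips the same bit in P_i only; the keystream is unaffected. Decrypting the received ciphertext:
P[0]: T = 2, S = E(K, T) = 5; 11 ⊕ 5 = 14.
P[1]: T = 3, S = E(K, T) = 4; 2 ⊕ 4 = 6.
P[2]: T = 4, S = E(K, T) = 3; 9 ⊕ 3 = 10.
P[3]: T = 5, S = E(K, T) = 2; 15 ⊕ 2 = 13.
Blocks that differ from the original plaintext: P[3].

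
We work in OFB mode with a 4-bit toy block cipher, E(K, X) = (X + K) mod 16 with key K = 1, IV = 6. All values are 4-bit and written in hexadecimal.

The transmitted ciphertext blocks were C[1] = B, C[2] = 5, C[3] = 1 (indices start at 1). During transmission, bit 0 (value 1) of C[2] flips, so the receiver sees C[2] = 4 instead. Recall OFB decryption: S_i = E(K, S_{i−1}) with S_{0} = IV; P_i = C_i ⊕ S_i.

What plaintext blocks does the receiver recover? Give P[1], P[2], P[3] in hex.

P[1] = C, P[2] = C, P[3] = 8

Only C[2] changed, to 4. In OFB, a change in C_i flips the same bit in P_i only; the keystream is unaffected. Decrypting the received ciphertext:
P[1]: S = E(K, 6) = 7; B ⊕ 7 = C.
P[2]: S = E(K, 7) = 8; 4 ⊕ 8 = C.
P[3]: S = E(K, 8) = 9; 1 ⊕ 9 = 8.
Blocks that differ from the original plaintext: P[2].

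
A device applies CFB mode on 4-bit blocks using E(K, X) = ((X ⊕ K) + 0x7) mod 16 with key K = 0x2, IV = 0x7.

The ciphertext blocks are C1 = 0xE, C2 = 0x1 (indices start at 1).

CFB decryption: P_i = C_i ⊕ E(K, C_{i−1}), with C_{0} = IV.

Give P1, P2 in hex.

P1 = 0x2, P2 = 0x2

P1: E(K, 0x7) = 0xC; 0xE ⊕ 0xC = 0x2.
P2: E(K, 0xE) = 0x3; 0x1 ⊕ 0x3 = 0x2.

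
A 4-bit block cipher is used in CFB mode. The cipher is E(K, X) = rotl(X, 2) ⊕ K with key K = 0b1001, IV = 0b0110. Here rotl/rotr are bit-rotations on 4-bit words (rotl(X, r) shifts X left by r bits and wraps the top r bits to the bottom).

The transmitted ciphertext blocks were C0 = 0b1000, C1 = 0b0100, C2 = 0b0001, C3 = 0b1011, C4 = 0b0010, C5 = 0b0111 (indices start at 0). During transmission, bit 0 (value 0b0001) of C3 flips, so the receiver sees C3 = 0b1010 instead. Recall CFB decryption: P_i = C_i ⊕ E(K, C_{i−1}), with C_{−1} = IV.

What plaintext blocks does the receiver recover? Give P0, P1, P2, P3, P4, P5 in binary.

Only C3 changed, to 0b1010. In CFB, a change in C_i flips the same bit in P_i and garbles P_{i+1}. Decrypting the received ciphertext:
P0: E(K, 0b0110) = 0b0000; 0b1000 ⊕ 0b0000 = 0b1000.
P1: E(K, 0b1000) = 0b1011; 0b0100 ⊕ 0b1011 = 0b1111.
P2: E(K, 0b0100) = 0b1000; 0b0001 ⊕ 0b1000 = 0b1001.
P3: E(K, 0b0001) = 0b1101; 0b1010 ⊕ 0b1101 = 0b0111.
P4: E(K, 0b1010) = 0b0011; 0b0010 ⊕ 0b0011 = 0b0001.
P5: E(K, 0b0010) = 0b0001; 0b0111 ⊕ 0b0001 = 0b0110.
Blocks that differ from the original plaintext: P3, P4.

P0 = 0b1000, P1 = 0b1111, P2 = 0b1001, P3 = 0b0111, P4 = 0b0001, P5 = 0b0110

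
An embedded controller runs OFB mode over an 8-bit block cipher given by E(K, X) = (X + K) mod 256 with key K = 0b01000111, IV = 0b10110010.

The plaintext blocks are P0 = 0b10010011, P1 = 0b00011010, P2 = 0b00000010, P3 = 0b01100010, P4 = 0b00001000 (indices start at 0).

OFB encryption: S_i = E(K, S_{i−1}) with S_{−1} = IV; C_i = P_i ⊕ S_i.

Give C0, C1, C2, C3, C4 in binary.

C0 = 0b01101010, C1 = 0b01011010, C2 = 0b10000101, C3 = 0b10101100, C4 = 0b00011101

C0: S = E(K, 0b10110010) = 0b11111001; 0b10010011 ⊕ 0b11111001 = 0b01101010.
C1: S = E(K, 0b11111001) = 0b01000000; 0b00011010 ⊕ 0b01000000 = 0b01011010.
C2: S = E(K, 0b01000000) = 0b10000111; 0b00000010 ⊕ 0b10000111 = 0b10000101.
C3: S = E(K, 0b10000111) = 0b11001110; 0b01100010 ⊕ 0b11001110 = 0b10101100.
C4: S = E(K, 0b11001110) = 0b00010101; 0b00001000 ⊕ 0b00010101 = 0b00011101.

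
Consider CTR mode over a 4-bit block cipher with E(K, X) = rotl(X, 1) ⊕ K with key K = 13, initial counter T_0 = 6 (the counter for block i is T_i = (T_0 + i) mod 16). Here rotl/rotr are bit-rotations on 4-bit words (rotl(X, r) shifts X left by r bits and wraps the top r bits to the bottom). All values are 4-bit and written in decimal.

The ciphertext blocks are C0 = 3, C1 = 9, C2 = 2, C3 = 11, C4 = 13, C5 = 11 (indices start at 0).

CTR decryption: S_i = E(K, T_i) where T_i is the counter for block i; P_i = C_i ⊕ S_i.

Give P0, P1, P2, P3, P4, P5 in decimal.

P0: T = 6, S = E(K, T) = 1; 3 ⊕ 1 = 2.
P1: T = 7, S = E(K, T) = 3; 9 ⊕ 3 = 10.
P2: T = 8, S = E(K, T) = 12; 2 ⊕ 12 = 14.
P3: T = 9, S = E(K, T) = 14; 11 ⊕ 14 = 5.
P4: T = 10, S = E(K, T) = 8; 13 ⊕ 8 = 5.
P5: T = 11, S = E(K, T) = 10; 11 ⊕ 10 = 1.

P0 = 2, P1 = 10, P2 = 14, P3 = 5, P4 = 5, P5 = 1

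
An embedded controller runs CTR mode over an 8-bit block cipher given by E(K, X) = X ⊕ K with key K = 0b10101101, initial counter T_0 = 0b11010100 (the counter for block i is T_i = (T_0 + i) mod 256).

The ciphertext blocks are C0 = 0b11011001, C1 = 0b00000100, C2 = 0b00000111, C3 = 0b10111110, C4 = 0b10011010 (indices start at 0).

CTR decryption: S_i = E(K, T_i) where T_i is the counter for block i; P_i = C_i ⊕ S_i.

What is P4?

P4 = 0b11101111

P4: T = 0b11011000, S = E(K, T) = 0b01110101; 0b10011010 ⊕ 0b01110101 = 0b11101111.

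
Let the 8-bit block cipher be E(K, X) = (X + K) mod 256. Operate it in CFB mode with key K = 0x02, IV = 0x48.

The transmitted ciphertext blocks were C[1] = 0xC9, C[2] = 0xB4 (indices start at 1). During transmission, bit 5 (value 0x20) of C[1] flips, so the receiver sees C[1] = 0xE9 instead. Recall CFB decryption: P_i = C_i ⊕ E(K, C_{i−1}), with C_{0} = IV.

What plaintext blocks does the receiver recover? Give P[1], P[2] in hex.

Only C[1] changed, to 0xE9. In CFB, a change in C_i flips the same bit in P_i and garbles P_{i+1}. Decrypting the received ciphertext:
P[1]: E(K, 0x48) = 0x4A; 0xE9 ⊕ 0x4A = 0xA3.
P[2]: E(K, 0xE9) = 0xEB; 0xB4 ⊕ 0xEB = 0x5F.
Blocks that differ from the original plaintext: P[1], P[2].

P[1] = 0xA3, P[2] = 0x5F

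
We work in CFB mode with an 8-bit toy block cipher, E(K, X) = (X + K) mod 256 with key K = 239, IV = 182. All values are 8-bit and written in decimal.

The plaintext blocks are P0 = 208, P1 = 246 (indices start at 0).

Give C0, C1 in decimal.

CFB encryption: C_i = P_i ⊕ E(K, C_{i−1}), with C_{−1} = IV.
C0: E(K, 182) = 165; 208 ⊕ 165 = 117.
C1: E(K, 117) = 100; 246 ⊕ 100 = 146.

C0 = 117, C1 = 146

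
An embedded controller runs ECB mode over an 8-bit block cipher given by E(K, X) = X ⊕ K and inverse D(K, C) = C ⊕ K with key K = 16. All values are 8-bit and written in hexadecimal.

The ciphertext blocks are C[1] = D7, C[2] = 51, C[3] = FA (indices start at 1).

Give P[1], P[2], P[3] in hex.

P[1] = C1, P[2] = 47, P[3] = EC

ECB decryption: P_i = D(K, C_i).
P[1]: D(K, D7) = C1.
P[2]: D(K, 51) = 47.
P[3]: D(K, FA) = EC.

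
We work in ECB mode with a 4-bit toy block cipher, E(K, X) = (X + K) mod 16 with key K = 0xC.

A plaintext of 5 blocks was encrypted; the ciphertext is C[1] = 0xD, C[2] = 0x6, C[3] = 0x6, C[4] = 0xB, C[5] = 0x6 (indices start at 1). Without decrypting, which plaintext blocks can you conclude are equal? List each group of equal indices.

ECB encrypts each block independently with the same key, so equal ciphertext blocks imply equal plaintext blocks.
C[2] = C[3] = C[5] = 0x6, so P[2] = P[3] = P[5].

P[2] = P[3] = P[5]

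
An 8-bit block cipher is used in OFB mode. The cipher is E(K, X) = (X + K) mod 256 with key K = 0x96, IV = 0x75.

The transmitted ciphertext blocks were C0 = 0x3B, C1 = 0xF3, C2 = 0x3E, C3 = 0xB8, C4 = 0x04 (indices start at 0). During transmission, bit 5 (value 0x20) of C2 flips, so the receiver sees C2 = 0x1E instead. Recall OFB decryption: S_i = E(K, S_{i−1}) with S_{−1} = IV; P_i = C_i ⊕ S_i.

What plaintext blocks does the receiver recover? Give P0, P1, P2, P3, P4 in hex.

P0 = 0x30, P1 = 0x52, P2 = 0x29, P3 = 0x75, P4 = 0x67

Only C2 changed, to 0x1E. In OFB, a change in C_i flips the same bit in P_i only; the keystream is unaffected. Decrypting the received ciphertext:
P0: S = E(K, 0x75) = 0x0B; 0x3B ⊕ 0x0B = 0x30.
P1: S = E(K, 0x0B) = 0xA1; 0xF3 ⊕ 0xA1 = 0x52.
P2: S = E(K, 0xA1) = 0x37; 0x1E ⊕ 0x37 = 0x29.
P3: S = E(K, 0x37) = 0xCD; 0xB8 ⊕ 0xCD = 0x75.
P4: S = E(K, 0xCD) = 0x63; 0x04 ⊕ 0x63 = 0x67.
Blocks that differ from the original plaintext: P2.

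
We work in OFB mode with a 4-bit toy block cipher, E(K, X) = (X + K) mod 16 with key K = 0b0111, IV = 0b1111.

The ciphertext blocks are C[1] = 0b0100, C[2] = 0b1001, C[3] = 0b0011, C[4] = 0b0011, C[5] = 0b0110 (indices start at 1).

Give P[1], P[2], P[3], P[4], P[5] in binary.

OFB decryption: S_i = E(K, S_{i−1}) with S_{0} = IV; P_i = C_i ⊕ S_i.
P[1]: S = E(K, 0b1111) = 0b0110; 0b0100 ⊕ 0b0110 = 0b0010.
P[2]: S = E(K, 0b0110) = 0b1101; 0b1001 ⊕ 0b1101 = 0b0100.
P[3]: S = E(K, 0b1101) = 0b0100; 0b0011 ⊕ 0b0100 = 0b0111.
P[4]: S = E(K, 0b0100) = 0b1011; 0b0011 ⊕ 0b1011 = 0b1000.
P[5]: S = E(K, 0b1011) = 0b0010; 0b0110 ⊕ 0b0010 = 0b0100.

P[1] = 0b0010, P[2] = 0b0100, P[3] = 0b0111, P[4] = 0b1000, P[5] = 0b0100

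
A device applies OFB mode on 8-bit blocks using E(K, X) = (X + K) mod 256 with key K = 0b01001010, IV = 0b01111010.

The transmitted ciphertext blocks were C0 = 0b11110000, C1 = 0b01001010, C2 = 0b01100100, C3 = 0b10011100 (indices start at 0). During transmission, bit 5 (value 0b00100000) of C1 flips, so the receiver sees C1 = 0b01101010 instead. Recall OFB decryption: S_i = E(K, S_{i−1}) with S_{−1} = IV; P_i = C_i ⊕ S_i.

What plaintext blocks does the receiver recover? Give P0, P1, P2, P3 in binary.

P0 = 0b00110100, P1 = 0b01100100, P2 = 0b00111100, P3 = 0b00111110

Only C1 changed, to 0b01101010. In OFB, a change in C_i flips the same bit in P_i only; the keystream is unaffected. Decrypting the received ciphertext:
P0: S = E(K, 0b01111010) = 0b11000100; 0b11110000 ⊕ 0b11000100 = 0b00110100.
P1: S = E(K, 0b11000100) = 0b00001110; 0b01101010 ⊕ 0b00001110 = 0b01100100.
P2: S = E(K, 0b00001110) = 0b01011000; 0b01100100 ⊕ 0b01011000 = 0b00111100.
P3: S = E(K, 0b01011000) = 0b10100010; 0b10011100 ⊕ 0b10100010 = 0b00111110.
Blocks that differ from the original plaintext: P1.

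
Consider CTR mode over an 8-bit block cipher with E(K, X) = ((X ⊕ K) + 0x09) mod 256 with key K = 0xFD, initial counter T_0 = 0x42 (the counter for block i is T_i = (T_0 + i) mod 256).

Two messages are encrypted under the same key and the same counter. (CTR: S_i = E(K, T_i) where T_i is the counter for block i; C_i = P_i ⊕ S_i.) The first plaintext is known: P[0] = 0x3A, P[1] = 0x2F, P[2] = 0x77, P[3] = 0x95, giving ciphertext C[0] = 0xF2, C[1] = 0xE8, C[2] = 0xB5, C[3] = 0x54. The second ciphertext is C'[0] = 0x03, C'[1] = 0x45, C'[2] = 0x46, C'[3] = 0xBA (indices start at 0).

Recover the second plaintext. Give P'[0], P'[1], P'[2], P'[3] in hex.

In CTR with a reused counter, both messages share the same keystream S_i, so C_i ⊕ C'_i = P_i ⊕ P'_i and thus P'_i = P_i ⊕ C_i ⊕ C'_i.
P'[0]: 0x3A ⊕ 0xF2 ⊕ 0x03 = 0xCB.
P'[1]: 0x2F ⊕ 0xE8 ⊕ 0x45 = 0x82.
P'[2]: 0x77 ⊕ 0xB5 ⊕ 0x46 = 0x84.
P'[3]: 0x95 ⊕ 0x54 ⊕ 0xBA = 0x7B.

P'[0] = 0xCB, P'[1] = 0x82, P'[2] = 0x84, P'[3] = 0x7B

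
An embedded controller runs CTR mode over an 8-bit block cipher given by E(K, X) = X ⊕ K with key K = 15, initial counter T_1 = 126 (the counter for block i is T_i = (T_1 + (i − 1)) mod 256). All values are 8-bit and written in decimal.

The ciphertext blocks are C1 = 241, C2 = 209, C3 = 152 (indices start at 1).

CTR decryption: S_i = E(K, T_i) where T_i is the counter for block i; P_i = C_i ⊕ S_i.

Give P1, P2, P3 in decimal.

P1 = 128, P2 = 161, P3 = 23

P1: T = 126, S = E(K, T) = 113; 241 ⊕ 113 = 128.
P2: T = 127, S = E(K, T) = 112; 209 ⊕ 112 = 161.
P3: T = 128, S = E(K, T) = 143; 152 ⊕ 143 = 23.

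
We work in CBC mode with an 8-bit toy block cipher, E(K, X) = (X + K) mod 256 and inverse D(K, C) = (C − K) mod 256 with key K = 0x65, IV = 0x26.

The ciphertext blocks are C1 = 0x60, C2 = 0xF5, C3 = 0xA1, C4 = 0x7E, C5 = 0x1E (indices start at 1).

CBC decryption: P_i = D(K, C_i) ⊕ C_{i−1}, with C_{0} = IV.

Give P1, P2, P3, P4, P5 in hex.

P1: D(K, 0x60) = 0xFB; 0xFB ⊕ 0x26 = 0xDD.
P2: D(K, 0xF5) = 0x90; 0x90 ⊕ 0x60 = 0xF0.
P3: D(K, 0xA1) = 0x3C; 0x3C ⊕ 0xF5 = 0xC9.
P4: D(K, 0x7E) = 0x19; 0x19 ⊕ 0xA1 = 0xB8.
P5: D(K, 0x1E) = 0xB9; 0xB9 ⊕ 0x7E = 0xC7.

P1 = 0xDD, P2 = 0xF0, P3 = 0xC9, P4 = 0xB8, P5 = 0xC7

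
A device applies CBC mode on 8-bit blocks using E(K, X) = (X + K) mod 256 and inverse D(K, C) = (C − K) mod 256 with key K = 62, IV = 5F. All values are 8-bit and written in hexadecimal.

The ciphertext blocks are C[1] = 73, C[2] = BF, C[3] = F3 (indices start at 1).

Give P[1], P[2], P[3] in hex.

CBC decryption: P_i = D(K, C_i) ⊕ C_{i−1}, with C_{0} = IV.
P[1]: D(K, 73) = 11; 11 ⊕ 5F = 4E.
P[2]: D(K, BF) = 5D; 5D ⊕ 73 = 2E.
P[3]: D(K, F3) = 91; 91 ⊕ BF = 2E.

P[1] = 4E, P[2] = 2E, P[3] = 2E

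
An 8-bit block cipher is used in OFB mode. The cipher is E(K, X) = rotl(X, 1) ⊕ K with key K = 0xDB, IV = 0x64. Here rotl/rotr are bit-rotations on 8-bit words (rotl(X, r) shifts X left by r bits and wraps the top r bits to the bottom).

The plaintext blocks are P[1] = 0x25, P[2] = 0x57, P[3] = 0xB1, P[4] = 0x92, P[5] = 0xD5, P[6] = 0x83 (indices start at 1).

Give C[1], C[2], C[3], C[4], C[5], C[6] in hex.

OFB encryption: S_i = E(K, S_{i−1}) with S_{0} = IV; C_i = P_i ⊕ S_i.
C[1]: S = E(K, 0x64) = 0x13; 0x25 ⊕ 0x13 = 0x36.
C[2]: S = E(K, 0x13) = 0xFD; 0x57 ⊕ 0xFD = 0xAA.
C[3]: S = E(K, 0xFD) = 0x20; 0xB1 ⊕ 0x20 = 0x91.
C[4]: S = E(K, 0x20) = 0x9B; 0x92 ⊕ 0x9B = 0x09.
C[5]: S = E(K, 0x9B) = 0xEC; 0xD5 ⊕ 0xEC = 0x39.
C[6]: S = E(K, 0xEC) = 0x02; 0x83 ⊕ 0x02 = 0x81.

C[1] = 0x36, C[2] = 0xAA, C[3] = 0x91, C[4] = 0x09, C[5] = 0x39, C[6] = 0x81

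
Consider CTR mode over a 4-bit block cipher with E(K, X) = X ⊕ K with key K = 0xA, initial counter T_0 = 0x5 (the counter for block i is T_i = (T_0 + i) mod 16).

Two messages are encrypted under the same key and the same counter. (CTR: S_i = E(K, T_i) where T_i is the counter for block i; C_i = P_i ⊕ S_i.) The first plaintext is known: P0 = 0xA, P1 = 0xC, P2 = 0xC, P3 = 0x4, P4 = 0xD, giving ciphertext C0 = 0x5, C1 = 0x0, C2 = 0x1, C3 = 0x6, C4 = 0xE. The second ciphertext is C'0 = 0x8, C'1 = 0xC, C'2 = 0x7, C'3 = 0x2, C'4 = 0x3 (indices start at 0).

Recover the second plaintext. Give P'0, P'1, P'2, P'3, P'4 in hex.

In CTR with a reused counter, both messages share the same keystream S_i, so C_i ⊕ C'_i = P_i ⊕ P'_i and thus P'_i = P_i ⊕ C_i ⊕ C'_i.
P'0: 0xA ⊕ 0x5 ⊕ 0x8 = 0x7.
P'1: 0xC ⊕ 0x0 ⊕ 0xC = 0x0.
P'2: 0xC ⊕ 0x1 ⊕ 0x7 = 0xA.
P'3: 0x4 ⊕ 0x6 ⊕ 0x2 = 0x0.
P'4: 0xD ⊕ 0xE ⊕ 0x3 = 0x0.

P'0 = 0x7, P'1 = 0x0, P'2 = 0xA, P'3 = 0x0, P'4 = 0x0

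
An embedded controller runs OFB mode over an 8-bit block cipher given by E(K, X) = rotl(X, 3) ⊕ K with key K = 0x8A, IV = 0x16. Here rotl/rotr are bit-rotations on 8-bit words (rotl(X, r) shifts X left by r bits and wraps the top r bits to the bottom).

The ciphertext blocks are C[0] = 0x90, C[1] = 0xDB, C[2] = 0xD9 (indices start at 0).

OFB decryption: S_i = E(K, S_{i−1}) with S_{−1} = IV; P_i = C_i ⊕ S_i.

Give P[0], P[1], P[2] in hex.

P[0]: S = E(K, 0x16) = 0x3A; 0x90 ⊕ 0x3A = 0xAA.
P[1]: S = E(K, 0x3A) = 0x5B; 0xDB ⊕ 0x5B = 0x80.
P[2]: S = E(K, 0x5B) = 0x50; 0xD9 ⊕ 0x50 = 0x89.

P[0] = 0xAA, P[1] = 0x80, P[2] = 0x89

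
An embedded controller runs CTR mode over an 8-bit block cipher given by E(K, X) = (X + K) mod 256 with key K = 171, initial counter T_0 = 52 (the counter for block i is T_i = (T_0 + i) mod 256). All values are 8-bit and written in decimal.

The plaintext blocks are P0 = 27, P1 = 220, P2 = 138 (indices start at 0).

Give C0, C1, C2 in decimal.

CTR encryption: S_i = E(K, T_i) where T_i is the counter for block i; C_i = P_i ⊕ S_i.
C0: T = 52, S = E(K, T) = 223; 27 ⊕ 223 = 196.
C1: T = 53, S = E(K, T) = 224; 220 ⊕ 224 = 60.
C2: T = 54, S = E(K, T) = 225; 138 ⊕ 225 = 107.

C0 = 196, C1 = 60, C2 = 107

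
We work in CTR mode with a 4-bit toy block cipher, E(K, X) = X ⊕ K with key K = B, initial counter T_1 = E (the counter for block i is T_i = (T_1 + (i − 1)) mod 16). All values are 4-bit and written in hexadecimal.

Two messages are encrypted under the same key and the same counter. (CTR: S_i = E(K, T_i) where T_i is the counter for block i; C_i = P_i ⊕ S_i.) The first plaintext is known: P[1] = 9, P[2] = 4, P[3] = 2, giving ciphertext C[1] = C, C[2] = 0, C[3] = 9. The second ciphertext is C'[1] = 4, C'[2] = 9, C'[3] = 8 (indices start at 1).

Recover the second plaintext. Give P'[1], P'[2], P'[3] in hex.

P'[1] = 1, P'[2] = D, P'[3] = 3

In CTR with a reused counter, both messages share the same keystream S_i, so C_i ⊕ C'_i = P_i ⊕ P'_i and thus P'_i = P_i ⊕ C_i ⊕ C'_i.
P'[1]: 9 ⊕ C ⊕ 4 = 1.
P'[2]: 4 ⊕ 0 ⊕ 9 = D.
P'[3]: 2 ⊕ 9 ⊕ 8 = 3.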